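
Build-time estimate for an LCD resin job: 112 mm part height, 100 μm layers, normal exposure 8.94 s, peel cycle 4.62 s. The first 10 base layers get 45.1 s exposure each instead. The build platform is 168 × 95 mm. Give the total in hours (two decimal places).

4.32 hours

Layer count = ceil(112 / 0.1) = 1120.
Bottom layers: 10 × (45.1 + 4.62) → 497.2 s.
Remaining layers = 1110 × (8.94 + 4.62), so 15051.6 s.
Sum: 497.2 + 15051.6 = 15548.8 s → 4.32 hours.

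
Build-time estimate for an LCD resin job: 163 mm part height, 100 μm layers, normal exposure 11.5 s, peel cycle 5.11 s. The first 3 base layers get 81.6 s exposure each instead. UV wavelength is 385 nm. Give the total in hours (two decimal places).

7.58 hours

Number of layers: 163 / 0.1 → 1630 (rounded up).
Burn-in layers = 3 × (81.6 + 5.11) = 260.13 s.
Remaining layers = 1627 × (11.5 + 5.11), so 27024.47 s.
Sum: 260.13 + 27024.47 = 27284.6 s → 7.58 hours.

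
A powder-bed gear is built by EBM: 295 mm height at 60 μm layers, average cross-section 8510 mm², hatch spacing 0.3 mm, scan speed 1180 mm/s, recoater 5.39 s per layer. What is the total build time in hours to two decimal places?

40.20 hours

Layer count = ceil(295 / 0.06) = 4917.
Hatch length per layer: 8510 / 0.3 → 28366.7 mm.
Per-layer scan time: 28366.7 / 1180 → 24.0396 s.
Time per layer: 24.0396 + 5.39 → 29.4296 s.
Total: 4917 × 29.4296 s = 144705.3432 s → 40.20 hours.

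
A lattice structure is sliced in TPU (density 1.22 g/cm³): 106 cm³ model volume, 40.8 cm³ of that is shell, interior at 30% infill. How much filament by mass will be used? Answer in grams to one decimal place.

73.6 g

Interior volume = 106 − 40.8, so 65.2 cm³.
Deposited infill: 0.30 × 65.2 → 19.56 cm³.
Deposited volume = 40.8 + 19.56 = 60.36 cm³.
Mass = 60.36 × 1.22 = 73.6392 g.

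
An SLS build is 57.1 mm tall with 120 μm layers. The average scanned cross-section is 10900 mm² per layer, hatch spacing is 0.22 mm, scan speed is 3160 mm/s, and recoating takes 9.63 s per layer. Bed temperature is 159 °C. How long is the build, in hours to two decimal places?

Number of layers: 57.1 / 0.12 → 476 (rounded up).
Hatch length per layer = 10900 / 0.22 = 49545.5 mm.
Per-layer scan time = 49545.5 / 3160, so 15.679 s.
Layer cycle = 15.679 + 9.63 = 25.309 s.
Total: 476 × 25.309 s = 12047.084 s → 3.35 hours.

3.35 hours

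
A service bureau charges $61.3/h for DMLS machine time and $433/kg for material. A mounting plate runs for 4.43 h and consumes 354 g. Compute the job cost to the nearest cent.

Machine cost = 61.3 × 4.43 = $271.559.
Material cost: 433 × 354/1000 → $153.282.
Job cost: 271.559 + 153.282 = 424.841 ≈ $424.84.

$424.84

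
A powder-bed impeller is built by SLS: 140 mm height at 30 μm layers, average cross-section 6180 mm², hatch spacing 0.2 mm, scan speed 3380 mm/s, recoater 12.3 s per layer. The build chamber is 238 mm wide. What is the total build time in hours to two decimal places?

27.80 hours

Layers = ⌈140/0.03⌉ = 4667.
Per-layer scan distance: 6180 / 0.2 → 30900 mm.
Laser time per layer: 30900 / 3380 → 9.142 s.
Time per layer = 9.142 + 12.3, so 21.442 s.
Build time = 4667 × 21.442 = 100069.814 s = 27.80 hours.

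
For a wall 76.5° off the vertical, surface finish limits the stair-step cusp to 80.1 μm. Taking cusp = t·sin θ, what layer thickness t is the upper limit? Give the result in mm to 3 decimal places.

sin(76.5°) = 0.9724; t_max = 0.0801/0.9724 = 0.082 mm.

0.082 mm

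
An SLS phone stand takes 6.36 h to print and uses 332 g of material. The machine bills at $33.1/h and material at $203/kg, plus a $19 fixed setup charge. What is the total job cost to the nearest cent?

Time charge = 33.1 × 6.36, so $210.516.
Feedstock cost = 203 × 332/1000, so $67.396.
Adding setup: 210.516 + 67.396 + 19 → 296.912 ≈ $296.91.

$296.91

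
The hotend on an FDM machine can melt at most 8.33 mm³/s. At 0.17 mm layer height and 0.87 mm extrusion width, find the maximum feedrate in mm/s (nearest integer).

Bead cross-section = 0.17 × 0.87 = 0.1479 mm².
Max speed = 8.33 / 0.1479 = 56.32 ≈ 56 mm/s.

56 mm/s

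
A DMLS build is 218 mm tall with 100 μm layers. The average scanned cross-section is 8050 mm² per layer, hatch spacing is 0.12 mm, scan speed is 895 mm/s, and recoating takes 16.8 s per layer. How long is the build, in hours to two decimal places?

55.56 hours

Number of layers: 218 / 0.1 → 2180 (rounded up).
Scan path per layer = 8050 / 0.12, so 67083.3 mm.
Scan time per layer: 67083.3 / 895 → 74.9534 s.
Layer cycle: 74.9534 + 16.8 → 91.7534 s.
2180 layers × 91.7534 s/layer = 200022.412 s, i.e. 55.56 hours.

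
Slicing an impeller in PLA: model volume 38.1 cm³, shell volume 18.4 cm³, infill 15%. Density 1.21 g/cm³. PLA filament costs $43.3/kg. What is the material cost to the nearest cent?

$1.12

Infill region = 38.1 − 18.4 = 19.7 cm³.
Infill volume: 0.15 × 19.7 → 2.955 cm³.
Total printed volume = 18.4 + 2.955, so 21.355 cm³.
Mass = 21.355 × 1.21, so 25.83955 g.
At $43.3/kg: 25.83955/1000 × 43.3 = $1.12.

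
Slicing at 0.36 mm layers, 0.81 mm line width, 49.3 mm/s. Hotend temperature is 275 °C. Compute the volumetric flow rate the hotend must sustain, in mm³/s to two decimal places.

Extrusion cross-section = 0.36 × 0.81 = 0.2916 mm².
Q = v·A = 49.3 × 0.2916 = 14.38 mm³/s.

14.38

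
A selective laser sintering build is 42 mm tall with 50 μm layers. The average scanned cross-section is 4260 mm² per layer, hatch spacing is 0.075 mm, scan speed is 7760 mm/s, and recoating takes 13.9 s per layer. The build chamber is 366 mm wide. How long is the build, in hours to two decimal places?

4.95 hours

Layers = ⌈42/0.05⌉ = 840.
Hatch length per layer = 4260 / 0.075, so 56800 mm.
Per-layer scan time: 56800 / 7760 → 7.3196 s.
Layer cycle = 7.3196 + 13.9 = 21.2196 s.
Total: 840 × 21.2196 s = 17824.464 s → 4.95 hours.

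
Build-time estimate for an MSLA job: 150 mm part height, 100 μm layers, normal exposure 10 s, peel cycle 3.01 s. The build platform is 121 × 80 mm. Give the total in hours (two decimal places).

5.42 hours

Layers = ⌈150/0.1⌉ = 1500.
Per-layer time: 10 + 3.01 → 13.01 s.
Build time: 1500 × 13.01 s = 19515 s, i.e. 5.42 hours.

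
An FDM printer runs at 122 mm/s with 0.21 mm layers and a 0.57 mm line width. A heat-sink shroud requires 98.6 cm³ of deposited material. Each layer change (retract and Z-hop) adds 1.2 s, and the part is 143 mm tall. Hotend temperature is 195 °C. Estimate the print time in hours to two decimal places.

2.10 hours

Line area = 0.21 × 0.57 = 0.1197 mm².
Total extruded path = 98600/0.1197 = 823726 mm.
Print-move time = 823726 / 122 = 6751.9 s.
Layers = ⌈143/0.21⌉ = 681.
Layer-change overhead = 681 × 1.2, so 817.2 s.
Total = 6751.9 + 817.2 = 7569.1 s = 2.10 hours.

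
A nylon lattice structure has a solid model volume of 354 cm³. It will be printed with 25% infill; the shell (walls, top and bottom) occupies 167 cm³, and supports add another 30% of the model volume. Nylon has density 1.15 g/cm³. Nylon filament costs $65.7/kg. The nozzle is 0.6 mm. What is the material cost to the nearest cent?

Infill region: 354 − 167 → 187 cm³.
Infill deposited: 0.25 × 187 → 46.75 cm³.
Support = 0.30 × 354, so 106.2 cm³.
Total extruded: 167 + 46.75 + 106.2 → 319.95 cm³.
Mass = 319.95 × 1.15 = 367.9425 g.
At $65.7/kg: 367.9425/1000 × 65.7 = $24.17.

$24.17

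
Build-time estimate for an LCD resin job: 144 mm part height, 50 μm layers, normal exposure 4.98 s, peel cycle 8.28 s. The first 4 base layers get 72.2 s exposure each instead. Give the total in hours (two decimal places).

10.68 hours

Layer count = ceil(144 / 0.05) = 2880.
Base layers = 4 × (72.2 + 8.28), so 321.92 s.
Remaining layers = 2876 × (4.98 + 8.28), so 38135.76 s.
Total = 321.92 + 38135.76 = 38457.68 s = 10.68 hours.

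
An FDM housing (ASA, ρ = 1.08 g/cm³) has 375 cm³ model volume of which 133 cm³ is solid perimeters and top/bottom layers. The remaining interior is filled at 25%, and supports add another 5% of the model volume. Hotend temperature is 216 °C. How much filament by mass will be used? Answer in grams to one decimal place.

229.2 g

Interior volume = 375 − 133 = 242 cm³.
Infill deposited: 0.25 × 242 → 60.5 cm³.
Support: 0.05 × 375 → 18.75 cm³.
Total printed volume = 133 + 60.5 + 18.75 = 212.25 cm³.
Mass = 212.25 × 1.08, so 229.23 g.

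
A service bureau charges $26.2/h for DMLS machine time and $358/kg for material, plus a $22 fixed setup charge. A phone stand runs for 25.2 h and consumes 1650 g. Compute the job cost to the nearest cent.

$1272.94

Machine-time cost = 26.2 × 25.2 = $660.24.
Material cost: 358 × 1650/1000 → $590.70.
Adding setup: 660.24 + 590.70 + 22 → $1272.94.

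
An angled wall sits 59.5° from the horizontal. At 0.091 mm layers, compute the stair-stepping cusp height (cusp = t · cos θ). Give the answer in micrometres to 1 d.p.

46.2 μm

Cusp = layer height × cos(59.5°) = 0.091 × 0.5075 = 0.046183 mm = 46.2 μm.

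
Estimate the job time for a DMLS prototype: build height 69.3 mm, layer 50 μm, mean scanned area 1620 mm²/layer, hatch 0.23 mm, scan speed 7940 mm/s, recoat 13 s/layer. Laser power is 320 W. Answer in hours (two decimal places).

Number of layers: 69.3 / 0.05 → 1386 (rounded up).
Hatch length per layer = 1620 / 0.23 = 7043.5 mm.
Laser time per layer: 7043.5 / 7940 → 0.8871 s.
Layer cycle: 0.8871 + 13 → 13.8871 s.
1386 layers × 13.8871 s/layer = 19247.5206 s, i.e. 5.35 hours.

5.35 hours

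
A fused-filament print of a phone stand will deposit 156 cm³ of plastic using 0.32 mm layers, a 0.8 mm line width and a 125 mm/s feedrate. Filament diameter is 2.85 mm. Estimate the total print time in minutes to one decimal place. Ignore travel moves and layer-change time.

Extrusion cross-section = 0.32 × 0.8 = 0.256 mm².
Path length: 156000 mm³ / 0.256 mm² → 609375 mm.
Print-move time = 609375 / 125, so 4875 s.
In the requested units: 4875 s = 81.3 minutes.

81.3 minutes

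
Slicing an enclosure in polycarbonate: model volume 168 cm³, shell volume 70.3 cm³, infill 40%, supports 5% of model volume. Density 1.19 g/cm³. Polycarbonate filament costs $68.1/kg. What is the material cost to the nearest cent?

Interior volume = 168 − 70.3, so 97.7 cm³.
Infill deposited: 0.40 × 97.7 → 39.08 cm³.
Support = 0.05 × 168, so 8.4 cm³.
Deposited volume = 70.3 + 39.08 + 8.4 = 117.78 cm³.
Mass = 117.78 × 1.19 = 140.1582 g.
Cost = 140.1582 g / 1000 × $68.1/kg = $9.54.

$9.54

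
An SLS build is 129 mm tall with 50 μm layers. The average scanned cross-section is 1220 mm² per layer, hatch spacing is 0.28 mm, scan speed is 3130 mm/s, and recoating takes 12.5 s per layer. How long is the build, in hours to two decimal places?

9.96 hours

Layers = ⌈129/0.05⌉ = 2580.
Scan path per layer = 1220 / 0.28 = 4357.1 mm.
Scan time per layer = 4357.1 / 3130 = 1.392 s.
Layer cycle = 1.392 + 12.5, so 13.892 s.
Total: 2580 × 13.892 s = 35841.36 s → 9.96 hours.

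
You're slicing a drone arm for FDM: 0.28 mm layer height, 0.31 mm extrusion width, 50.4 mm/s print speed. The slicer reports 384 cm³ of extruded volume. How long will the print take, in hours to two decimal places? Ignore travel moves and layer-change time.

24.38 hours

Extrusion cross-section = 0.28 × 0.31, so 0.0868 mm².
Toolpath length = 384 cm³ / 0.0868 mm² = 384000 / 0.0868 = 4423963.1 mm.
Time extruding = 4423963.1 / 50.4, so 87777 s.
Converting: 87777 s = 24.38 hours.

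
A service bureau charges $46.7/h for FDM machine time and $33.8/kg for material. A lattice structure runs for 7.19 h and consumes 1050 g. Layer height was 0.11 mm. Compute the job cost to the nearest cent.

Time charge = 46.7 × 7.19, so $335.773.
Feedstock cost = 33.8 × 1050/1000, so $35.49.
Job cost: 335.773 + 35.49 = 371.263 ≈ $371.26.

$371.26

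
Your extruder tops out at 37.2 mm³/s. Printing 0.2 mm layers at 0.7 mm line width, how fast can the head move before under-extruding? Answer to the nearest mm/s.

A: 0.2 × 0.7 → 0.14 mm².
v_max = Q/A = 37.2/0.14 = 265.71 mm/s → 266 mm/s.

266 mm/s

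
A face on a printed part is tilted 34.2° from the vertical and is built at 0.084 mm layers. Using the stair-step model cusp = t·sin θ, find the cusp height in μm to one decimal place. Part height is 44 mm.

47.2 μm

h_c = t·sin θ = 0.084 × 0.5621 = 0.047216 mm (47.2 μm).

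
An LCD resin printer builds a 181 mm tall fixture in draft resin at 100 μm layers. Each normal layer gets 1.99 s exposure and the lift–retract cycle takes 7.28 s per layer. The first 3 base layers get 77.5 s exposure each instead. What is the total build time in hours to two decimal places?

4.72 hours

Number of layers: 181 / 0.1 → 1810 (rounded up).
Base layers: 3 × (77.5 + 7.28) → 254.34 s.
Normal layers = 1807 × (1.99 + 7.28), so 16750.89 s.
Sum: 254.34 + 16750.89 = 17005.23 s → 4.72 hours.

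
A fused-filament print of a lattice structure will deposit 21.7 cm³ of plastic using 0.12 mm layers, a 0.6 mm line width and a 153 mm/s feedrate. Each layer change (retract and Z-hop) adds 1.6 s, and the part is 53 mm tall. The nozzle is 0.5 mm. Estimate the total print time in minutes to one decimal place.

44.6 minutes

Line area: 0.12 × 0.6 → 0.072 mm².
Total extruded path = 21700/0.072 = 301388.9 mm.
Print-move time = 301388.9 / 153, so 1969.9 s.
Number of layers: 53 / 0.12 → 442 (rounded up).
Non-print overhead = 442 × 1.6 = 707.2 s.
Altogether 1969.9 + 707.2 = 2677.1 s, i.e. 44.6 minutes.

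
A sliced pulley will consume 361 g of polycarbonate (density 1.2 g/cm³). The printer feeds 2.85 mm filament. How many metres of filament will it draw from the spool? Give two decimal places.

47.16 m

Volume = 361 g / 1.2 g·cm⁻³ = 300.8333 cm³ = 300833.3 mm³.
Filament cross-section = π × (2.85/2)² = 6.3794 mm².
L = V/A = 300833.3/6.3794 = 47156.99 mm → 47.16 m.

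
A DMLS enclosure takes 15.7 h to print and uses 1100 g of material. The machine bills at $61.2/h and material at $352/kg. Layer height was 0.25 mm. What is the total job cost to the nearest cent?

$1348.04

Machine cost = 61.2 × 15.7 = $960.84.
Material charge = 352 × 1100/1000 = $387.20.
Job cost: 960.84 + 387.20 = $1348.04.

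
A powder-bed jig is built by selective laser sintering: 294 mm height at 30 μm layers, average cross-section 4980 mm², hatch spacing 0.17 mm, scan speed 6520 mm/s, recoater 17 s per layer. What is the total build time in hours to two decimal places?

Layer count = ceil(294 / 0.03) = 9800.
Hatch length per layer = 4980 / 0.17, so 29294.1 mm.
Per-layer scan time = 29294.1 / 6520, so 4.493 s.
Time per layer = 4.493 + 17, so 21.493 s.
Build time = 9800 × 21.493 = 210631.4 s = 58.51 hours.

58.51 hours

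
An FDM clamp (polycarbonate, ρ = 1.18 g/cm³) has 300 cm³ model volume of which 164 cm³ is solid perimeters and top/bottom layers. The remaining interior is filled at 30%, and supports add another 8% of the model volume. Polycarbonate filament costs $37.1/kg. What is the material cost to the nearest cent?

Interior volume = 300 − 164, so 136 cm³.
Infill deposited = 0.30 × 136 = 40.8 cm³.
Support: 0.08 × 300 → 24 cm³.
Total extruded = 164 + 40.8 + 24 = 228.8 cm³.
Mass = 228.8 × 1.18 = 269.984 g.
Cost = 269.984 g / 1000 × $37.1/kg = $10.02.

$10.02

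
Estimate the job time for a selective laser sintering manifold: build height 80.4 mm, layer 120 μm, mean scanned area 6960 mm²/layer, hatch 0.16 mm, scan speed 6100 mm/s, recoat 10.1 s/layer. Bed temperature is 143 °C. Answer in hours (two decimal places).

3.21 hours

Number of layers: 80.4 / 0.12 → 670 (rounded up).
Scan path per layer = 6960 / 0.16, so 43500 mm.
Scan time per layer = 43500 / 6100, so 7.1311 s.
Time per layer = 7.1311 + 10.1, so 17.2311 s.
670 layers × 17.2311 s/layer = 11544.837 s, i.e. 3.21 hours.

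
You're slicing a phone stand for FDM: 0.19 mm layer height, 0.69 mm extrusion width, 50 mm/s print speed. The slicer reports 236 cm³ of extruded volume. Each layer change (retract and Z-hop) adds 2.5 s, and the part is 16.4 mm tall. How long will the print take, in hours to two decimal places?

Line area: 0.19 × 0.69 → 0.1311 mm².
Toolpath length = 236 cm³ / 0.1311 mm² = 236000 / 0.1311 = 1800152.6 mm.
Time extruding = 1800152.6 / 50, so 36003.1 s.
Layers = ⌈16.4/0.19⌉ = 87.
Layer-change overhead = 87 × 2.5 = 217.5 s.
Total = 36003.1 + 217.5 = 36220.6 s = 10.06 hours.

10.06 hours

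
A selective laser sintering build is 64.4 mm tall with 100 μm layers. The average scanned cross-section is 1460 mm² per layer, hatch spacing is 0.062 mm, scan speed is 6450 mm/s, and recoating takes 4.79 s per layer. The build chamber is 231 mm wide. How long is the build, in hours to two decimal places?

Layers = ⌈64.4/0.1⌉ = 644.
Hatch length per layer = 1460 / 0.062, so 23548.4 mm.
Laser time per layer = 23548.4 / 6450 = 3.6509 s.
Layer cycle = 3.6509 + 4.79, so 8.4409 s.
Total: 644 × 8.4409 s = 5435.9396 s → 1.51 hours.

1.51 hours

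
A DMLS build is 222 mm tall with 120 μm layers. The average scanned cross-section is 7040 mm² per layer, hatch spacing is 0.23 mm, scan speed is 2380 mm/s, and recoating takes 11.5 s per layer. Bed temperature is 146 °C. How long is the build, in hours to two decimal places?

Number of layers: 222 / 0.12 → 1850 (rounded up).
Per-layer scan distance = 7040 / 0.23, so 30608.7 mm.
Per-layer scan time = 30608.7 / 2380 = 12.8608 s.
Time per layer = 12.8608 + 11.5, so 24.3608 s.
Build time = 1850 × 24.3608 = 45067.48 s = 12.52 hours.

12.52 hours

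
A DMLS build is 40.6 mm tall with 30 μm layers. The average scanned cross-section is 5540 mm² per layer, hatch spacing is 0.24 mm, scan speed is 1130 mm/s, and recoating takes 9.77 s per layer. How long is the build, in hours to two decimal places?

Layer count = ceil(40.6 / 0.03) = 1354.
Scan path per layer = 5540 / 0.24, so 23083.3 mm.
Scan time per layer: 23083.3 / 1130 → 20.4277 s.
Layer cycle: 20.4277 + 9.77 → 30.1977 s.
Total: 1354 × 30.1977 s = 40887.6858 s → 11.36 hours.

11.36 hours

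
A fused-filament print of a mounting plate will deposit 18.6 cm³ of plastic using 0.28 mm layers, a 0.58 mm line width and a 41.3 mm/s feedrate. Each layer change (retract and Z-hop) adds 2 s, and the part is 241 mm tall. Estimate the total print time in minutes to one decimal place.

74.9 minutes

Bead cross-section = 0.28 × 0.58, so 0.1624 mm².
Path length: 18600 mm³ / 0.1624 mm² → 114532 mm.
Print-move time = 114532 / 41.3, so 2773.2 s.
Layer count = ceil(241 / 0.28) = 861.
Layer-change overhead = 861 × 2, so 1722 s.
Altogether 2773.2 + 1722 = 4495.2 s, i.e. 74.9 minutes.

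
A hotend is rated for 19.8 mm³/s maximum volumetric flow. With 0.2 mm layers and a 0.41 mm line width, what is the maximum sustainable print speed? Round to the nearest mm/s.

241 mm/s

Bead cross-section = 0.2 × 0.41 = 0.082 mm².
v_max = Q/A = 19.8/0.082 = 241.46 mm/s → 241 mm/s.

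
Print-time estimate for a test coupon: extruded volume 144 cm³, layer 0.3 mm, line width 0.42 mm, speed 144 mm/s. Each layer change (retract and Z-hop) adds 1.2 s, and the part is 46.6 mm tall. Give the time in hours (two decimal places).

Extrusion cross-section = 0.3 × 0.42, so 0.126 mm².
Toolpath length = 144 cm³ / 0.126 mm² = 144000 / 0.126 = 1142857.1 mm.
Extrusion time = 1142857.1 / 144 = 7936.5 s.
Layers = ⌈46.6/0.3⌉ = 156.
Layer-change overhead = 156 × 1.2, so 187.2 s.
Altogether 7936.5 + 187.2 = 8123.7 s, i.e. 2.26 hours.

2.26 hours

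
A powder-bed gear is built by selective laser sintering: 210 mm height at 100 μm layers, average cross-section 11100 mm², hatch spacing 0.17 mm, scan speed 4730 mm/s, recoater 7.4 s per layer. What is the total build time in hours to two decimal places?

12.37 hours

Layer count = ceil(210 / 0.1) = 2100.
Hatch length per layer = 11100 / 0.17, so 65294.1 mm.
Scan time per layer: 65294.1 / 4730 → 13.8042 s.
Per-layer time = 13.8042 + 7.4 = 21.2042 s.
Build time = 2100 × 21.2042 = 44528.82 s = 12.37 hours.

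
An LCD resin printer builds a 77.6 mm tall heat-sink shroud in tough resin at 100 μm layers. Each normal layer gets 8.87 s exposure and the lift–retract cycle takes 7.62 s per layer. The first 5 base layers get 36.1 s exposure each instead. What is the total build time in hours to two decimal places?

3.59 hours

Layers = ⌈77.6/0.1⌉ = 776.
Burn-in layers: 5 × (36.1 + 7.62) → 218.6 s.
Regular layers = 771 × (8.87 + 7.62), so 12713.79 s.
Total = 218.6 + 12713.79 = 12932.39 s = 3.59 hours.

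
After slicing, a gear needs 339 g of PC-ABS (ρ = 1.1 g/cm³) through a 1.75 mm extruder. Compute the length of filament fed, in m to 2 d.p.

Extruded volume: 339/1.1 = 308.1818 cm³ (308181.8 mm³).
Filament cross-section = π × (1.75/2)² = 2.4053 mm².
Length = 308181.8 / 2.4053 = 128126.14 mm = 128.13 m.

128.13 m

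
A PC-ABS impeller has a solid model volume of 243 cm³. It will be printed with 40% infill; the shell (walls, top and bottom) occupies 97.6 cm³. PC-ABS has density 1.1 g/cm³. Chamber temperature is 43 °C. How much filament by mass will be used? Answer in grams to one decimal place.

171.3 g

Interior volume = 243 − 97.6 = 145.4 cm³.
Infill volume = 0.40 × 145.4, so 58.16 cm³.
Deposited volume = 97.6 + 58.16 = 155.76 cm³.
Mass: 155.76 × 1.1 → 171.336 g.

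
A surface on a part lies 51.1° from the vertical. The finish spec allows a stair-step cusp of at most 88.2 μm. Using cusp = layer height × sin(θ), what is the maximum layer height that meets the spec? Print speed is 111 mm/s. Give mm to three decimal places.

0.113 mm

Layer height = cusp / sin(51.1°) = 0.0882 / 0.7782 = 0.113 mm.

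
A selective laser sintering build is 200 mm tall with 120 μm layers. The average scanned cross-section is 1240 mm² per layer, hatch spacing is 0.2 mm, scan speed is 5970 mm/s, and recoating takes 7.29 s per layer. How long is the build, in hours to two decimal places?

Number of layers: 200 / 0.12 → 1667 (rounded up).
Scan path per layer = 1240 / 0.2, so 6200 mm.
Laser time per layer: 6200 / 5970 → 1.0385 s.
Time per layer = 1.0385 + 7.29 = 8.3285 s.
Build time = 1667 × 8.3285 = 13883.6095 s = 3.86 hours.

3.86 hours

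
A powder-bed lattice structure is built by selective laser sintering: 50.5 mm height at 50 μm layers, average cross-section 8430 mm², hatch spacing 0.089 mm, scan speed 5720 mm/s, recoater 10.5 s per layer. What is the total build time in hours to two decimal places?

7.59 hours

Layers = ⌈50.5/0.05⌉ = 1010.
Hatch length per layer: 8430 / 0.089 → 94719.1 mm.
Per-layer scan time = 94719.1 / 5720, so 16.5593 s.
Time per layer: 16.5593 + 10.5 → 27.0593 s.
Total: 1010 × 27.0593 s = 27329.893 s → 7.59 hours.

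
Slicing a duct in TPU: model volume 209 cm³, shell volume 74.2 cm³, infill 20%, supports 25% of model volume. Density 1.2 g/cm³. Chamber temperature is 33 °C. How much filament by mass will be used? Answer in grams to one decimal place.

184.1 g

Infill region = 209 − 74.2, so 134.8 cm³.
Deposited infill = 0.20 × 134.8 = 26.96 cm³.
Support = 0.25 × 209, so 52.25 cm³.
Total extruded = 74.2 + 26.96 + 52.25 = 153.41 cm³.
Mass: 153.41 × 1.2 → 184.092 g.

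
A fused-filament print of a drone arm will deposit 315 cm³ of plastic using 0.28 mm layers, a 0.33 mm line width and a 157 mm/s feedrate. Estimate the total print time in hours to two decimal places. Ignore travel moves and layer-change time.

6.03 hours

Extrusion cross-section = 0.28 × 0.33, so 0.0924 mm².
Path length: 315000 mm³ / 0.0924 mm² → 3409090.9 mm.
Time extruding = 3409090.9 / 157 = 21714 s.
In the requested units: 21714 s = 6.03 hours.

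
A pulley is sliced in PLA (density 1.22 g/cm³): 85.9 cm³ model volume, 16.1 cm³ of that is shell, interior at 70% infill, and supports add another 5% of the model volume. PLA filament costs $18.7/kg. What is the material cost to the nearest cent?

Interior volume = 85.9 − 16.1 = 69.8 cm³.
Infill volume: 0.70 × 69.8 → 48.86 cm³.
Support = 0.05 × 85.9, so 4.295 cm³.
Deposited volume: 16.1 + 48.86 + 4.295 → 69.255 cm³.
Mass = 69.255 × 1.22 = 84.4911 g.
Cost = 84.4911 g / 1000 × $18.7/kg = $1.58.

$1.58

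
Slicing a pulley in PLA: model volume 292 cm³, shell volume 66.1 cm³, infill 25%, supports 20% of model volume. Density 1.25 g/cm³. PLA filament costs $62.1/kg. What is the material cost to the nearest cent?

$14.05

Volume inside the shell = 292 − 66.1 = 225.9 cm³.
Infill volume = 0.25 × 225.9 = 56.475 cm³.
Support: 0.20 × 292 → 58.4 cm³.
Deposited volume = 66.1 + 56.475 + 58.4 = 180.975 cm³.
Mass: 180.975 × 1.25 → 226.21875 g.
At $62.1/kg: 226.21875/1000 × 62.1 = $14.05.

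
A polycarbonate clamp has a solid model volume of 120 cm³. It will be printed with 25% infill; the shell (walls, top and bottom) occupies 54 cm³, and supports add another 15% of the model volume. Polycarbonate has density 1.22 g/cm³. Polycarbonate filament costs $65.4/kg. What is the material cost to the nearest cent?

$7.06

Volume inside the shell: 120 − 54 → 66 cm³.
Infill volume: 0.25 × 66 → 16.5 cm³.
Support = 0.15 × 120, so 18 cm³.
Total extruded = 54 + 16.5 + 18, so 88.5 cm³.
Mass = 88.5 × 1.22, so 107.97 g.
Cost = 107.97 g / 1000 × $65.4/kg = $7.06.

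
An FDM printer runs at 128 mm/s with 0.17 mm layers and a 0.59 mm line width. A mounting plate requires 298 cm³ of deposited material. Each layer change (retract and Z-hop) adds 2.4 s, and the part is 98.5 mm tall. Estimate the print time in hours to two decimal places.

Extrusion cross-section = 0.17 × 0.59 = 0.1003 mm².
Path length: 298000 mm³ / 0.1003 mm² → 2971086.7 mm.
Time extruding = 2971086.7 / 128 = 23211.6 s.
Layer count = ceil(98.5 / 0.17) = 580.
Non-print overhead = 580 × 2.4, so 1392 s.
Altogether 23211.6 + 1392 = 24603.6 s, i.e. 6.83 hours.

6.83 hours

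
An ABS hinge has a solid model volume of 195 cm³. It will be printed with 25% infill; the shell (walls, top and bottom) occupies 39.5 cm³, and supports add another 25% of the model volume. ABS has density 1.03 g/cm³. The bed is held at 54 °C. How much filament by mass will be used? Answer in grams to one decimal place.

Infill region = 195 − 39.5 = 155.5 cm³.
Deposited infill = 0.25 × 155.5, so 38.875 cm³.
Support: 0.25 × 195 → 48.75 cm³.
Total printed volume: 39.5 + 38.875 + 48.75 → 127.125 cm³.
Mass = 127.125 × 1.03 = 130.93875 g.

130.9 g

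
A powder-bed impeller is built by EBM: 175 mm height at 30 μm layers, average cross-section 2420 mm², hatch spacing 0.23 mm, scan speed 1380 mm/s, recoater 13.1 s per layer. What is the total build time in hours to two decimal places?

Layers = ⌈175/0.03⌉ = 5834.
Hatch length per layer = 2420 / 0.23 = 10521.7 mm.
Beam time per layer = 10521.7 / 1380 = 7.6244 s.
Per-layer time: 7.6244 + 13.1 → 20.7244 s.
Build time = 5834 × 20.7244 = 120906.1496 s = 33.59 hours.

33.59 hours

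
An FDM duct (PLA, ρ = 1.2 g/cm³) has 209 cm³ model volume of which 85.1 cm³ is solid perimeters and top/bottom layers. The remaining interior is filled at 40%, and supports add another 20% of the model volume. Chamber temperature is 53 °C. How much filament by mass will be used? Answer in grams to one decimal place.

Volume inside the shell = 209 − 85.1, so 123.9 cm³.
Deposited infill = 0.40 × 123.9, so 49.56 cm³.
Support = 0.20 × 209, so 41.8 cm³.
Total extruded: 85.1 + 49.56 + 41.8 → 176.46 cm³.
Mass = 176.46 × 1.2, so 211.752 g.

211.8 g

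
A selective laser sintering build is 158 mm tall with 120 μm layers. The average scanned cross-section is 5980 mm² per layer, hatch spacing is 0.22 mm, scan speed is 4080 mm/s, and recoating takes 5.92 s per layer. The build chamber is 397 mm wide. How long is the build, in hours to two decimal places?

Layer count = ceil(158 / 0.12) = 1317.
Hatch length per layer = 5980 / 0.22, so 27181.8 mm.
Per-layer scan time = 27181.8 / 4080, so 6.6622 s.
Time per layer = 6.6622 + 5.92, so 12.5822 s.
1317 layers × 12.5822 s/layer = 16570.7574 s, i.e. 4.60 hours.

4.60 hours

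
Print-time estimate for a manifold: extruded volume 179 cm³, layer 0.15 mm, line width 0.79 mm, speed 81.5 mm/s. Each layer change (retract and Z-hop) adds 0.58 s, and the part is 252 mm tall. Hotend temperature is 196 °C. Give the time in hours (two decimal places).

Bead cross-section = 0.15 × 0.79, so 0.1185 mm².
Toolpath length = 179 cm³ / 0.1185 mm² = 179000 / 0.1185 = 1510548.5 mm.
Print-move time = 1510548.5 / 81.5 = 18534.3 s.
Number of layers: 252 / 0.15 → 1680 (rounded up).
Non-print overhead: 1680 × 0.58 → 974.4 s.
Total = 18534.3 + 974.4 = 19508.7 s = 5.42 hours.

5.42 hours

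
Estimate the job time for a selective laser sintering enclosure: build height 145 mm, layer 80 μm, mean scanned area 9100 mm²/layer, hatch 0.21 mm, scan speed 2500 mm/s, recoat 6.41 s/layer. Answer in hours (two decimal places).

Number of layers: 145 / 0.08 → 1813 (rounded up).
Hatch length per layer: 9100 / 0.21 → 43333.3 mm.
Per-layer scan time: 43333.3 / 2500 → 17.3333 s.
Time per layer: 17.3333 + 6.41 → 23.7433 s.
1813 layers × 23.7433 s/layer = 43046.6029 s, i.e. 11.96 hours.

11.96 hours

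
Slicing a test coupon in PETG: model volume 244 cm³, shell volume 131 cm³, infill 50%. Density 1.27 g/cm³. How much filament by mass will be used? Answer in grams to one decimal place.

238.1 g

Volume inside the shell = 244 − 131, so 113 cm³.
Infill volume: 0.50 × 113 → 56.5 cm³.
Deposited volume = 131 + 56.5, so 187.5 cm³.
Mass = 187.5 × 1.27, so 238.125 g.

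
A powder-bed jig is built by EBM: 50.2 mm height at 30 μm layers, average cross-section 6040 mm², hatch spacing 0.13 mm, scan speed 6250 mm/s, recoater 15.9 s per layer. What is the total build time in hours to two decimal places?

Layer count = ceil(50.2 / 0.03) = 1674.
Hatch length per layer = 6040 / 0.13 = 46461.5 mm.
Beam time per layer: 46461.5 / 6250 → 7.4338 s.
Time per layer: 7.4338 + 15.9 → 23.3338 s.
Build time = 1674 × 23.3338 = 39060.7812 s = 10.85 hours.

10.85 hours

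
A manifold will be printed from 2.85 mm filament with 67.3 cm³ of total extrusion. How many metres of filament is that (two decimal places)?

10.55 m

A = π r² = π × 1.425² = 6.3794 mm².
Length = 67.3 cm³ / 6.3794 mm² = 67300 / 6.3794 = 10549.58 mm = 10.55 m.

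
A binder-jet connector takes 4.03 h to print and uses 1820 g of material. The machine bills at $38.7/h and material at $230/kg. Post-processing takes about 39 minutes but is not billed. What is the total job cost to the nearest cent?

Machine cost = 38.7 × 4.03, so $155.961.
Material charge = 230 × 1820/1000 = $418.60.
Total = 155.961 + 418.60 = 574.561 ≈ $574.56.

$574.56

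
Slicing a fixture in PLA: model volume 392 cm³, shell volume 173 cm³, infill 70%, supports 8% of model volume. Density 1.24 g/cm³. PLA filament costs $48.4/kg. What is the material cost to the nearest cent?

$21.47

Infill region = 392 − 173 = 219 cm³.
Infill volume = 0.70 × 219, so 153.3 cm³.
Support = 0.08 × 392 = 31.36 cm³.
Total printed volume = 173 + 153.3 + 31.36 = 357.66 cm³.
Mass: 357.66 × 1.24 → 443.4984 g.
At $48.4/kg: 443.4984/1000 × 48.4 = $21.47.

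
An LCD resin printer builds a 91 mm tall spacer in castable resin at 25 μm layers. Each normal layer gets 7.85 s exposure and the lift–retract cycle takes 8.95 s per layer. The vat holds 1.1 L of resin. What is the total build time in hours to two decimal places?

Number of layers: 91 / 0.025 → 3640 (rounded up).
Cycle time = 7.85 + 8.95 = 16.8 s.
Total = 3640 × 16.8 = 61152 s = 16.99 hours.

16.99 hours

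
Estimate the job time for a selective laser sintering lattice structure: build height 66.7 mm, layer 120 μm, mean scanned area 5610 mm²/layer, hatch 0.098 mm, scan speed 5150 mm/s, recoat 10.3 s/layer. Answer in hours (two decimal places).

3.31 hours

Number of layers: 66.7 / 0.12 → 556 (rounded up).
Hatch length per layer = 5610 / 0.098, so 57244.9 mm.
Laser time per layer: 57244.9 / 5150 → 11.1155 s.
Layer cycle = 11.1155 + 10.3 = 21.4155 s.
Build time = 556 × 21.4155 = 11907.018 s = 3.31 hours.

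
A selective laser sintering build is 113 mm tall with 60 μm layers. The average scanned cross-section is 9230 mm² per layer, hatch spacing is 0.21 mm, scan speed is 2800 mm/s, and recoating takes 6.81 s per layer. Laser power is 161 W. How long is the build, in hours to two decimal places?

Layer count = ceil(113 / 0.06) = 1884.
Hatch length per layer: 9230 / 0.21 → 43952.4 mm.
Per-layer scan time = 43952.4 / 2800 = 15.6973 s.
Time per layer = 15.6973 + 6.81 = 22.5073 s.
1884 layers × 22.5073 s/layer = 42403.7532 s, i.e. 11.78 hours.

11.78 hours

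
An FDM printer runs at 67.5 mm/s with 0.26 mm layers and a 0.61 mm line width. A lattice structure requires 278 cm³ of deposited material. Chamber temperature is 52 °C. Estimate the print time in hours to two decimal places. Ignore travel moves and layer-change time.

Line area = 0.26 × 0.61 = 0.1586 mm².
Toolpath length = 278 cm³ / 0.1586 mm² = 278000 / 0.1586 = 1752837.3 mm.
Extrusion time = 1752837.3 / 67.5 = 25968 s.
That's 25968 s → 7.21 hours.

7.21 hours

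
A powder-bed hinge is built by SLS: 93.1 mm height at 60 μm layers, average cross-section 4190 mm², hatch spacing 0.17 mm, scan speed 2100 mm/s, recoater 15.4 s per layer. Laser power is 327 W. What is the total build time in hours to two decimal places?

11.70 hours

Layer count = ceil(93.1 / 0.06) = 1552.
Per-layer scan distance = 4190 / 0.17 = 24647.1 mm.
Per-layer scan time = 24647.1 / 2100 = 11.7367 s.
Layer cycle: 11.7367 + 15.4 → 27.1367 s.
Total: 1552 × 27.1367 s = 42116.1584 s → 11.70 hours.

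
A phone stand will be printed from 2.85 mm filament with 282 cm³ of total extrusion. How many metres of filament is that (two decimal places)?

44.20 m

A = π r² = π × 1.425² = 6.3794 mm².
Length = 282 cm³ / 6.3794 mm² = 282000 / 6.3794 = 44204.78 mm = 44.20 m.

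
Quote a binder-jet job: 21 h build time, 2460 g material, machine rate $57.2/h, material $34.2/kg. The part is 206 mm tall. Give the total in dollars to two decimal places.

Machine cost: 57.2 × 21 → $1201.20.
Feedstock cost = 34.2 × 2460/1000, so $84.132.
Job cost: 1201.20 + 84.132 = 1285.332 ≈ $1285.33.

$1285.33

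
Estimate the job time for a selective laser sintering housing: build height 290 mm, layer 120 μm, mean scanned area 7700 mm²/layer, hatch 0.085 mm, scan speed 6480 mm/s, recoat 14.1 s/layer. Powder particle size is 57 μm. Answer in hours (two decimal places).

18.85 hours

Number of layers: 290 / 0.12 → 2417 (rounded up).
Hatch length per layer: 7700 / 0.085 → 90588.2 mm.
Scan time per layer: 90588.2 / 6480 → 13.9797 s.
Time per layer: 13.9797 + 14.1 → 28.0797 s.
2417 layers × 28.0797 s/layer = 67868.6349 s, i.e. 18.85 hours.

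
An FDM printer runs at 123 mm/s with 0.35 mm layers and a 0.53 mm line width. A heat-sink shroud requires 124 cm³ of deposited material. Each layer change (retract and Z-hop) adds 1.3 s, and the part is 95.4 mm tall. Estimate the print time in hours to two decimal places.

Bead cross-section: 0.35 × 0.53 → 0.1855 mm².
Total extruded path = 124000/0.1855 = 668463.6 mm.
Print-move time: 668463.6 / 123 → 5434.7 s.
Number of layers: 95.4 / 0.35 → 273 (rounded up).
Layer-change overhead = 273 × 1.3, so 354.9 s.
Total = 5434.7 + 354.9 = 5789.6 s = 1.61 hours.

1.61 hours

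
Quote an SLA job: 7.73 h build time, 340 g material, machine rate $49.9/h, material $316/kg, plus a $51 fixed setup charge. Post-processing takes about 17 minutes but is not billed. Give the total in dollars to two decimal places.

$544.17

Machine cost = 49.9 × 7.73 = $385.727.
Material cost = 316 × 340/1000, so $107.44.
Total = 385.727 + 107.44 + 51 = 544.167 ≈ $544.17.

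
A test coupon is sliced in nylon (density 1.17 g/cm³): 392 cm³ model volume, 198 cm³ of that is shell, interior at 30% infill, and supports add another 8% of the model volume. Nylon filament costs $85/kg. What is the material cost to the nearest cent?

Infill region: 392 − 198 → 194 cm³.
Infill deposited = 0.30 × 194 = 58.2 cm³.
Support = 0.08 × 392 = 31.36 cm³.
Total printed volume: 198 + 58.2 + 31.36 → 287.56 cm³.
Mass = 287.56 × 1.17, so 336.4452 g.
At $85/kg: 336.4452/1000 × 85 = $28.60.

$28.60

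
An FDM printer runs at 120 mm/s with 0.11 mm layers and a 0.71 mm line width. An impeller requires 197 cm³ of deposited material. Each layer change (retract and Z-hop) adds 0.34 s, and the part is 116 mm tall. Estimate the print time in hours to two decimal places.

Bead cross-section = 0.11 × 0.71 = 0.0781 mm².
Path length: 197000 mm³ / 0.0781 mm² → 2522407.2 mm.
Extrusion time = 2522407.2 / 120, so 21020.1 s.
Layer count = ceil(116 / 0.11) = 1055.
Non-print overhead = 1055 × 0.34, so 358.7 s.
Total = 21020.1 + 358.7 = 21378.8 s = 5.94 hours.

5.94 hours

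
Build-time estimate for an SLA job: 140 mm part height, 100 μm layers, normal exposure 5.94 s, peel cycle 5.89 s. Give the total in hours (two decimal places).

4.60 hours

Number of layers: 140 / 0.1 → 1400 (rounded up).
Each layer takes = 5.94 + 5.89, so 11.83 s.
Build time: 1400 × 11.83 s = 16562 s, i.e. 4.60 hours.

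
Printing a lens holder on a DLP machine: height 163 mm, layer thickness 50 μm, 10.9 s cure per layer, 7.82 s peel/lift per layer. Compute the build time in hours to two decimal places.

Layer count = ceil(163 / 0.05) = 3260.
Each layer takes = 10.9 + 7.82, so 18.72 s.
Build time: 3260 × 18.72 s = 61027.2 s, i.e. 16.95 hours.

16.95 hours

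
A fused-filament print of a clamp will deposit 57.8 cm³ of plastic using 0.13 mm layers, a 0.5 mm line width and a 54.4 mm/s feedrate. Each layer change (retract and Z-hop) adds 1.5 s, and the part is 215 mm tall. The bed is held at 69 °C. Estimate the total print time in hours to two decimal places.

Line area = 0.13 × 0.5, so 0.065 mm².
Path length: 57800 mm³ / 0.065 mm² → 889230.8 mm.
Print-move time = 889230.8 / 54.4 = 16346.2 s.
Layers = ⌈215/0.13⌉ = 1654.
Non-print overhead = 1654 × 1.5 = 2481 s.
Altogether 16346.2 + 2481 = 18827.2 s, i.e. 5.23 hours.

5.23 hours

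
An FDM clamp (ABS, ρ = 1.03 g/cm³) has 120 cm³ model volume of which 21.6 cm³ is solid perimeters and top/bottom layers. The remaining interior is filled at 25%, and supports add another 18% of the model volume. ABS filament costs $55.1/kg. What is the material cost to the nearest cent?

Volume inside the shell: 120 − 21.6 → 98.4 cm³.
Deposited infill: 0.25 × 98.4 → 24.6 cm³.
Support: 0.18 × 120 → 21.6 cm³.
Total printed volume = 21.6 + 24.6 + 21.6 = 67.8 cm³.
Mass: 67.8 × 1.03 → 69.834 g.
At $55.1/kg: 69.834/1000 × 55.1 = $3.85.

$3.85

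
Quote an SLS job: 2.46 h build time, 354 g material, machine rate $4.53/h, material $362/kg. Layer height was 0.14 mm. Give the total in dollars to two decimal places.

$139.29

Machine-time cost: 4.53 × 2.46 → $11.1438.
Material cost: 362 × 354/1000 → $128.148.
Total = 11.1438 + 128.148 = 139.2918 ≈ $139.29.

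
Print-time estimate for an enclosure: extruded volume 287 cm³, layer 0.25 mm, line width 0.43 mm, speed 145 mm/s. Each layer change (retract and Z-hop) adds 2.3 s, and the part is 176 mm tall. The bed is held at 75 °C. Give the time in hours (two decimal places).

Extrusion cross-section = 0.25 × 0.43, so 0.1075 mm².
Toolpath length = 287 cm³ / 0.1075 mm² = 287000 / 0.1075 = 2669767.4 mm.
Time extruding = 2669767.4 / 145, so 18412.2 s.
Layers = ⌈176/0.25⌉ = 704.
Layer-change overhead = 704 × 2.3 = 1619.2 s.
Total = 18412.2 + 1619.2 = 20031.4 s = 5.56 hours.

5.56 hours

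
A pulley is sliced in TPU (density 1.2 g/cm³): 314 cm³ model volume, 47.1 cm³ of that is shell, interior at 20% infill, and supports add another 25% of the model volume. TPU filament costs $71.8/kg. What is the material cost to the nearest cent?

Infill region: 314 − 47.1 → 266.9 cm³.
Deposited infill = 0.20 × 266.9, so 53.38 cm³.
Support = 0.25 × 314 = 78.5 cm³.
Deposited volume = 47.1 + 53.38 + 78.5, so 178.98 cm³.
Mass = 178.98 × 1.2 = 214.776 g.
At $71.8/kg: 214.776/1000 × 71.8 = $15.42.

$15.42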